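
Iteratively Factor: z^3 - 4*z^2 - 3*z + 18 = (z + 2)*(z^2 - 6*z + 9) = (z - 3)*(z + 2)*(z - 3)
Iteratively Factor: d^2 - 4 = (d + 2)*(d - 2)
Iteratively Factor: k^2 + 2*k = (k + 2)*(k)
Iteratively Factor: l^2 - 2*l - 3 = (l - 3)*(l + 1)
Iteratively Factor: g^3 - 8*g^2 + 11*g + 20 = (g - 5)*(g^2 - 3*g - 4) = (g - 5)*(g + 1)*(g - 4)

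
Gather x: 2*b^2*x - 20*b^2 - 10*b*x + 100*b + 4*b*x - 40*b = -20*b^2 + 60*b + x*(2*b^2 - 6*b)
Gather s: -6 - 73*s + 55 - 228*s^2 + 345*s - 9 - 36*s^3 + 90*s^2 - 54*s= -36*s^3 - 138*s^2 + 218*s + 40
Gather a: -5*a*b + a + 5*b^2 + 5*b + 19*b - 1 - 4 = a*(1 - 5*b) + 5*b^2 + 24*b - 5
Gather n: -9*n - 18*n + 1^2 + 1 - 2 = -27*n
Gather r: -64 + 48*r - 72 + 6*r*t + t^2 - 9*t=r*(6*t + 48) + t^2 - 9*t - 136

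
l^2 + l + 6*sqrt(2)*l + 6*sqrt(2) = (l + 1)*(l + 6*sqrt(2))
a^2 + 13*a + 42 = (a + 6)*(a + 7)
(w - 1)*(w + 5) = w^2 + 4*w - 5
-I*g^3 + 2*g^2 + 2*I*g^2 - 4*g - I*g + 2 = (g - 1)*(g + 2*I)*(-I*g + I)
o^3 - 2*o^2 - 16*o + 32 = (o - 4)*(o - 2)*(o + 4)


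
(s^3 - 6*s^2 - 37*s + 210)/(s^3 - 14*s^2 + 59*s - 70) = (s + 6)/(s - 2)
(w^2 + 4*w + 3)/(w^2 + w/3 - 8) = 3*(w + 1)/(3*w - 8)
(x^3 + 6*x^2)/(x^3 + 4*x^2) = (x + 6)/(x + 4)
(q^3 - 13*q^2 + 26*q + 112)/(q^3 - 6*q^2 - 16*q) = (q - 7)/q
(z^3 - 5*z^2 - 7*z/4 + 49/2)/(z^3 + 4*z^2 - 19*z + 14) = (4*z^3 - 20*z^2 - 7*z + 98)/(4*(z^3 + 4*z^2 - 19*z + 14))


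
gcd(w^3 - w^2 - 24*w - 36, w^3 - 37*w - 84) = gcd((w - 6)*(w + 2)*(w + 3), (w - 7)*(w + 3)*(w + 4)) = w + 3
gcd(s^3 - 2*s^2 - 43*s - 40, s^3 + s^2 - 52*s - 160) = s^2 - 3*s - 40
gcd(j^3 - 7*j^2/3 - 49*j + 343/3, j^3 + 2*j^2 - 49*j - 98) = j^2 - 49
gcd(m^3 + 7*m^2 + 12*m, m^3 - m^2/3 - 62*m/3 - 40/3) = m + 4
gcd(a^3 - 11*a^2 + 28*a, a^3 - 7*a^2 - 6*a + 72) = a - 4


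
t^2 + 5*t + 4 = (t + 1)*(t + 4)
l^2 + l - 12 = (l - 3)*(l + 4)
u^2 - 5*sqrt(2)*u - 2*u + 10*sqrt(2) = (u - 2)*(u - 5*sqrt(2))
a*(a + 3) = a^2 + 3*a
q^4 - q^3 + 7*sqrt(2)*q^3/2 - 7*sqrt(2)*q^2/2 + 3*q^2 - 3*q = q*(q - 1)*(q + sqrt(2)/2)*(q + 3*sqrt(2))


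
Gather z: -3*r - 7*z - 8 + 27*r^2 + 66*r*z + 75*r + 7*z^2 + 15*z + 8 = 27*r^2 + 72*r + 7*z^2 + z*(66*r + 8)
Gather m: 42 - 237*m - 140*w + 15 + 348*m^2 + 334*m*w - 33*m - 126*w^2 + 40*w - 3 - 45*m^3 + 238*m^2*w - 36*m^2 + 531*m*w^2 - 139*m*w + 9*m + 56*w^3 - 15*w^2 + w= -45*m^3 + m^2*(238*w + 312) + m*(531*w^2 + 195*w - 261) + 56*w^3 - 141*w^2 - 99*w + 54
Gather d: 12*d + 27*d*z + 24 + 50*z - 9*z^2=d*(27*z + 12) - 9*z^2 + 50*z + 24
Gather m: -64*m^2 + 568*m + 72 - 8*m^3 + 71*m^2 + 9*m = -8*m^3 + 7*m^2 + 577*m + 72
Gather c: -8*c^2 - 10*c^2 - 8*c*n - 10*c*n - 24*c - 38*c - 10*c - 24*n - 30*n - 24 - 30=-18*c^2 + c*(-18*n - 72) - 54*n - 54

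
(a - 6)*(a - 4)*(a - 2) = a^3 - 12*a^2 + 44*a - 48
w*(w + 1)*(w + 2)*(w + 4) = w^4 + 7*w^3 + 14*w^2 + 8*w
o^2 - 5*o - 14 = (o - 7)*(o + 2)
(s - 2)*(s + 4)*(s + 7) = s^3 + 9*s^2 + 6*s - 56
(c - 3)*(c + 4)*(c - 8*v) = c^3 - 8*c^2*v + c^2 - 8*c*v - 12*c + 96*v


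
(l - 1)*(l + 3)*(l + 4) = l^3 + 6*l^2 + 5*l - 12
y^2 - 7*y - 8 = (y - 8)*(y + 1)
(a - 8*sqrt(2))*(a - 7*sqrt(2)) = a^2 - 15*sqrt(2)*a + 112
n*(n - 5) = n^2 - 5*n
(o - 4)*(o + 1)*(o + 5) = o^3 + 2*o^2 - 19*o - 20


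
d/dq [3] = 0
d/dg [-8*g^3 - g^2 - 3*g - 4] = -24*g^2 - 2*g - 3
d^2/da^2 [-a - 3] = 0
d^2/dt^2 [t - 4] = 0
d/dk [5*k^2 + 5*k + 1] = 10*k + 5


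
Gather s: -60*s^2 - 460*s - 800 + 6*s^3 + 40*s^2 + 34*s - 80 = 6*s^3 - 20*s^2 - 426*s - 880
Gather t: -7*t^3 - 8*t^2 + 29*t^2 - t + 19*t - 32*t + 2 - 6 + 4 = -7*t^3 + 21*t^2 - 14*t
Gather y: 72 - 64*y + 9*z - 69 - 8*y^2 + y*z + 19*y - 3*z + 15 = -8*y^2 + y*(z - 45) + 6*z + 18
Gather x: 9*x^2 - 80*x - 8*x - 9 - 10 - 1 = 9*x^2 - 88*x - 20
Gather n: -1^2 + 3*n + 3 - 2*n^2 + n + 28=-2*n^2 + 4*n + 30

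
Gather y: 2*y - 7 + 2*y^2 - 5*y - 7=2*y^2 - 3*y - 14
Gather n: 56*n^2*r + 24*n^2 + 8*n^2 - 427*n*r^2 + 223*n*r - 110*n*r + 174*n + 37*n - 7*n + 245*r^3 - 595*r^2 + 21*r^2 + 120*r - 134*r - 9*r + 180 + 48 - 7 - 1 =n^2*(56*r + 32) + n*(-427*r^2 + 113*r + 204) + 245*r^3 - 574*r^2 - 23*r + 220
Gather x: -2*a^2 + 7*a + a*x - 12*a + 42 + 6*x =-2*a^2 - 5*a + x*(a + 6) + 42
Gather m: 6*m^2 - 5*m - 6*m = 6*m^2 - 11*m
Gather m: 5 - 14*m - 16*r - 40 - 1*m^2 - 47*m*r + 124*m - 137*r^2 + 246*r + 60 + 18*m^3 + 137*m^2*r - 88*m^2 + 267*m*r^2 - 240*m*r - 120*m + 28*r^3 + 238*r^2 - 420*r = 18*m^3 + m^2*(137*r - 89) + m*(267*r^2 - 287*r - 10) + 28*r^3 + 101*r^2 - 190*r + 25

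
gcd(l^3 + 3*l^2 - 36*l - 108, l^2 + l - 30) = l + 6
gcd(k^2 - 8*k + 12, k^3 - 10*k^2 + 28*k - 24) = k^2 - 8*k + 12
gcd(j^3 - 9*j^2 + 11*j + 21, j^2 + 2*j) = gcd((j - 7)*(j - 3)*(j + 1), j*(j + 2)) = 1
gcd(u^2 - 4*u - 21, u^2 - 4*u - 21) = u^2 - 4*u - 21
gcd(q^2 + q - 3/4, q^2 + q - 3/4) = q^2 + q - 3/4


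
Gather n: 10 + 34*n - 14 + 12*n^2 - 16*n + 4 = 12*n^2 + 18*n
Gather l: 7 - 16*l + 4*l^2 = 4*l^2 - 16*l + 7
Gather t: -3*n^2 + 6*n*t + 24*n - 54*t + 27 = -3*n^2 + 24*n + t*(6*n - 54) + 27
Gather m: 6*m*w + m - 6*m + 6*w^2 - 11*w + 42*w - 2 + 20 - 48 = m*(6*w - 5) + 6*w^2 + 31*w - 30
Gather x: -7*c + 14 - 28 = -7*c - 14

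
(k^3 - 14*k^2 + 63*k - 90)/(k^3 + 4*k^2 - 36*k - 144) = (k^2 - 8*k + 15)/(k^2 + 10*k + 24)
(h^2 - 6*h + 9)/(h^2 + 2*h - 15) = (h - 3)/(h + 5)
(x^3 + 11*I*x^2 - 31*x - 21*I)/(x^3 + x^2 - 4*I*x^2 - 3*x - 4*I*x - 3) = (x^3 + 11*I*x^2 - 31*x - 21*I)/(x^3 + x^2*(1 - 4*I) - x*(3 + 4*I) - 3)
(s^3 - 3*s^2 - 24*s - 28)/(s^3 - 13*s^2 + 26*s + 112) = (s + 2)/(s - 8)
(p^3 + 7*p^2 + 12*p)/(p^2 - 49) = p*(p^2 + 7*p + 12)/(p^2 - 49)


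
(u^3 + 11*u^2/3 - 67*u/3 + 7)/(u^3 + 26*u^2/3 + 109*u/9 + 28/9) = 3*(3*u^2 - 10*u + 3)/(9*u^2 + 15*u + 4)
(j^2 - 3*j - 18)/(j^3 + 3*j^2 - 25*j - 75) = (j - 6)/(j^2 - 25)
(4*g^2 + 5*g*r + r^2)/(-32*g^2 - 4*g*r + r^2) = (g + r)/(-8*g + r)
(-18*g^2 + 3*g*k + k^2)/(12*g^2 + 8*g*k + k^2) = (-3*g + k)/(2*g + k)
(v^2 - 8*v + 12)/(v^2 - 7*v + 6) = (v - 2)/(v - 1)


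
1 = 1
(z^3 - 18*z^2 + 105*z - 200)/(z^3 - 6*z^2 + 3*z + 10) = (z^2 - 13*z + 40)/(z^2 - z - 2)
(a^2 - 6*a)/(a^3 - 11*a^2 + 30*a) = 1/(a - 5)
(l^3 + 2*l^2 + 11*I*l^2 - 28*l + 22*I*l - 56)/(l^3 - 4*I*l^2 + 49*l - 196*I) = (l^2 + l*(2 + 4*I) + 8*I)/(l^2 - 11*I*l - 28)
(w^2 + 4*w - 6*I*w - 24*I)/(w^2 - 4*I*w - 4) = (w^2 + w*(4 - 6*I) - 24*I)/(w^2 - 4*I*w - 4)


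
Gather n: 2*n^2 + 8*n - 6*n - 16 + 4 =2*n^2 + 2*n - 12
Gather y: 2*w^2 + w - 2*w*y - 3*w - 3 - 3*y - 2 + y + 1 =2*w^2 - 2*w + y*(-2*w - 2) - 4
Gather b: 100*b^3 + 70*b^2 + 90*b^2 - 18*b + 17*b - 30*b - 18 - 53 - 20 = 100*b^3 + 160*b^2 - 31*b - 91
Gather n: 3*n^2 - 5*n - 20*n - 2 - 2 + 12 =3*n^2 - 25*n + 8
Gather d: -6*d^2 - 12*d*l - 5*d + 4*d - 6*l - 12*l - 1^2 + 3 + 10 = -6*d^2 + d*(-12*l - 1) - 18*l + 12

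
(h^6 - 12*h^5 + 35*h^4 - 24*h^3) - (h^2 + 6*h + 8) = h^6 - 12*h^5 + 35*h^4 - 24*h^3 - h^2 - 6*h - 8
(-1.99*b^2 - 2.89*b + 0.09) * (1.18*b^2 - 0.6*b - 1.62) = -2.3482*b^4 - 2.2162*b^3 + 5.064*b^2 + 4.6278*b - 0.1458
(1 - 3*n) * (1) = 1 - 3*n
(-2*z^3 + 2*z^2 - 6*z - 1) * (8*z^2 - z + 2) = -16*z^5 + 18*z^4 - 54*z^3 + 2*z^2 - 11*z - 2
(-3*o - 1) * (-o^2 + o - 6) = 3*o^3 - 2*o^2 + 17*o + 6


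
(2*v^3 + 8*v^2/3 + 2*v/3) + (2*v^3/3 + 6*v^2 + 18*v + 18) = 8*v^3/3 + 26*v^2/3 + 56*v/3 + 18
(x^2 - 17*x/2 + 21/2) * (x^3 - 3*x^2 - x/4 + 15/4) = x^5 - 23*x^4/2 + 143*x^3/4 - 205*x^2/8 - 69*x/2 + 315/8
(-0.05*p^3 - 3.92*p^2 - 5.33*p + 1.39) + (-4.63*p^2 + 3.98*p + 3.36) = -0.05*p^3 - 8.55*p^2 - 1.35*p + 4.75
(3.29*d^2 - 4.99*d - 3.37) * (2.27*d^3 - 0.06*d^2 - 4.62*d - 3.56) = 7.4683*d^5 - 11.5247*d^4 - 22.5503*d^3 + 11.5436*d^2 + 33.3338*d + 11.9972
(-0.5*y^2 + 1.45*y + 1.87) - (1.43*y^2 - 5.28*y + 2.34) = -1.93*y^2 + 6.73*y - 0.47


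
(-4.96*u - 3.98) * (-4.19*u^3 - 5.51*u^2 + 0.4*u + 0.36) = 20.7824*u^4 + 44.0058*u^3 + 19.9458*u^2 - 3.3776*u - 1.4328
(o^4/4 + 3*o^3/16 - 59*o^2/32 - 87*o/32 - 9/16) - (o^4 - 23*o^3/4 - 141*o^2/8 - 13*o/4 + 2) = -3*o^4/4 + 95*o^3/16 + 505*o^2/32 + 17*o/32 - 41/16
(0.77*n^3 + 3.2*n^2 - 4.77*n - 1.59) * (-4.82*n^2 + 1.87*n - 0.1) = -3.7114*n^5 - 13.9841*n^4 + 28.8984*n^3 - 1.5761*n^2 - 2.4963*n + 0.159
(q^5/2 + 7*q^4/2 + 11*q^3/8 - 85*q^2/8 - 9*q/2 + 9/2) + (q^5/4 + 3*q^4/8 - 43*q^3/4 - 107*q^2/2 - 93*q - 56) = 3*q^5/4 + 31*q^4/8 - 75*q^3/8 - 513*q^2/8 - 195*q/2 - 103/2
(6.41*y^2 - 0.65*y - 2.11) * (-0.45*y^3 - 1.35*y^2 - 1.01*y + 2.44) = -2.8845*y^5 - 8.361*y^4 - 4.6471*y^3 + 19.1454*y^2 + 0.5451*y - 5.1484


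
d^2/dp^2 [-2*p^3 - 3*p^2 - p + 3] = -12*p - 6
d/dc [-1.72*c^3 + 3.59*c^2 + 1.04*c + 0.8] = -5.16*c^2 + 7.18*c + 1.04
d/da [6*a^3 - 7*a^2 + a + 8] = 18*a^2 - 14*a + 1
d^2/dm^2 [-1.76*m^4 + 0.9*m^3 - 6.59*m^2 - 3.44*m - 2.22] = -21.12*m^2 + 5.4*m - 13.18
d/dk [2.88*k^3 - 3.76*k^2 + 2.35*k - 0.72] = 8.64*k^2 - 7.52*k + 2.35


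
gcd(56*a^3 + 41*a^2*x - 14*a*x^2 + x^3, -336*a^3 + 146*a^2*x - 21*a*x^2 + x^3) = 56*a^2 - 15*a*x + x^2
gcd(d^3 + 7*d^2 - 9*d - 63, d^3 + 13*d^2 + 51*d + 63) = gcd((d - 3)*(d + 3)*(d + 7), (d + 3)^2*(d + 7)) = d^2 + 10*d + 21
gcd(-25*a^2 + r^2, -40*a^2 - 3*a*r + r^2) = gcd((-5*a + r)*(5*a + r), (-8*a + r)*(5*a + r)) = 5*a + r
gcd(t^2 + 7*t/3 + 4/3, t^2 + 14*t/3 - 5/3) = 1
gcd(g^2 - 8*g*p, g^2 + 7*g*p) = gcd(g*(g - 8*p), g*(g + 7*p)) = g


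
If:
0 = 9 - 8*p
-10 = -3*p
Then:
No Solution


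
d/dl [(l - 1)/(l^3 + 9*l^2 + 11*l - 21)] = 2*(-l - 5)/(l^4 + 20*l^3 + 142*l^2 + 420*l + 441)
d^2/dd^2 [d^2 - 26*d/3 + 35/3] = 2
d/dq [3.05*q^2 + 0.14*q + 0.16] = 6.1*q + 0.14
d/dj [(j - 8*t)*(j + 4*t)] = 2*j - 4*t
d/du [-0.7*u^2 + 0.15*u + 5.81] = 0.15 - 1.4*u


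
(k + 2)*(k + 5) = k^2 + 7*k + 10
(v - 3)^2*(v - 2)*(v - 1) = v^4 - 9*v^3 + 29*v^2 - 39*v + 18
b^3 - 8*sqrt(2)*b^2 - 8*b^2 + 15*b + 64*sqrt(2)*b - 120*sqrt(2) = (b - 5)*(b - 3)*(b - 8*sqrt(2))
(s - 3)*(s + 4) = s^2 + s - 12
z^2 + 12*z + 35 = (z + 5)*(z + 7)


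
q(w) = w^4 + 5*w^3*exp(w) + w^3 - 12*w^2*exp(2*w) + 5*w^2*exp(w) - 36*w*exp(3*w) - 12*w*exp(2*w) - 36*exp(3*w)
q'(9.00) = -593922589122733.77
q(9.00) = -191608246558535.91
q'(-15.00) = -12825.00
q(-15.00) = 47250.00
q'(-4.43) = -289.95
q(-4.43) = 294.16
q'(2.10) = -215187.41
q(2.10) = -65396.85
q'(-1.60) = -5.36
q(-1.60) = 0.62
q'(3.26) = -9045371.54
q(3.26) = -2817933.01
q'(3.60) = -26762859.26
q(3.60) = -8372892.53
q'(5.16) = -3731883242.71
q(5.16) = -1182978858.06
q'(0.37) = -617.16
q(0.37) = -160.98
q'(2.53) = -867644.58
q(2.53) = -266817.77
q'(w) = 5*w^3*exp(w) + 4*w^3 - 24*w^2*exp(2*w) + 20*w^2*exp(w) + 3*w^2 - 108*w*exp(3*w) - 48*w*exp(2*w) + 10*w*exp(w) - 144*exp(3*w) - 12*exp(2*w)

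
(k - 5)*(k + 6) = k^2 + k - 30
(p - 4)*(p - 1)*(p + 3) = p^3 - 2*p^2 - 11*p + 12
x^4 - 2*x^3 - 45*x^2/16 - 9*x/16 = x*(x - 3)*(x + 1/4)*(x + 3/4)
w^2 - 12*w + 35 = (w - 7)*(w - 5)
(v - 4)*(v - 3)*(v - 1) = v^3 - 8*v^2 + 19*v - 12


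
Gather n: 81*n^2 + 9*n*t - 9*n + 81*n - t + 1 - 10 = 81*n^2 + n*(9*t + 72) - t - 9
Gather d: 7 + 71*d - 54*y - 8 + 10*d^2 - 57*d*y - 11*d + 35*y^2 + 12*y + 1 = 10*d^2 + d*(60 - 57*y) + 35*y^2 - 42*y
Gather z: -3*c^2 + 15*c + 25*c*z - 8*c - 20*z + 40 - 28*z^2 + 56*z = -3*c^2 + 7*c - 28*z^2 + z*(25*c + 36) + 40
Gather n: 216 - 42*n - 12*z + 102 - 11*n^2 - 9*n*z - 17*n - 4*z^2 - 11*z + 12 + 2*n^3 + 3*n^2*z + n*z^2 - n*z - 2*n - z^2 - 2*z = 2*n^3 + n^2*(3*z - 11) + n*(z^2 - 10*z - 61) - 5*z^2 - 25*z + 330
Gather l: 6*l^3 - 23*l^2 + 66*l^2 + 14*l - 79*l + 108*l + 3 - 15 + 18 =6*l^3 + 43*l^2 + 43*l + 6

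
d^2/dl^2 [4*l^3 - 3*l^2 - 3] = 24*l - 6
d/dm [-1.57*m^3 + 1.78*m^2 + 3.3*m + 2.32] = -4.71*m^2 + 3.56*m + 3.3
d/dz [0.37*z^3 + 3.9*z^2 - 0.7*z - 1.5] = 1.11*z^2 + 7.8*z - 0.7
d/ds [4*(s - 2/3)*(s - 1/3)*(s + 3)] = 12*s^2 + 16*s - 100/9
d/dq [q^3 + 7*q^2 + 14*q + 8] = 3*q^2 + 14*q + 14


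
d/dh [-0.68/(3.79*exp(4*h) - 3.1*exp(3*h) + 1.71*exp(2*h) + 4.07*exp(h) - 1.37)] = (10.3088*exp(3*h) - 6.324*exp(2*h) + 2.3256*exp(h) + 2.7676)*exp(h)/(3.79*exp(4*h) - 3.1*exp(3*h) + 1.71*exp(2*h) + 4.07*exp(h) - 1.37)^2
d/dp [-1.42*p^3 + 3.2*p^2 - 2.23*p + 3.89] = -4.26*p^2 + 6.4*p - 2.23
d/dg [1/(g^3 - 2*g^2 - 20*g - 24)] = (-3*g^2 + 4*g + 20)/(-g^3 + 2*g^2 + 20*g + 24)^2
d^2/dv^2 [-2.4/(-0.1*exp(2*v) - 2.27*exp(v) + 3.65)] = (2.4*(0.2*exp(v) + 2.27)*(0.4*exp(v) + 4.54)*exp(v) - (0.96*exp(v) + 5.448)*(0.1*exp(2*v) + 2.27*exp(v) - 3.65))*exp(v)/(0.1*exp(2*v) + 2.27*exp(v) - 3.65)^3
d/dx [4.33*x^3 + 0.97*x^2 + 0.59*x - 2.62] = 12.99*x^2 + 1.94*x + 0.59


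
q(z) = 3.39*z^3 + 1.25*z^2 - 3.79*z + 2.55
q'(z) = 10.17*z^2 + 2.5*z - 3.79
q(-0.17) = 3.21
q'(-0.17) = -3.92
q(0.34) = 1.54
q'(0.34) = -1.76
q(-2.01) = -12.31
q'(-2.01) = 32.27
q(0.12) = 2.12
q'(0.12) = -3.34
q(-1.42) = 0.75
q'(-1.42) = 13.17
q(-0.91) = 4.48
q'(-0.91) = 2.36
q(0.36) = 1.51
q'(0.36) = -1.57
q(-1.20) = 3.04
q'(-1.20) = 7.85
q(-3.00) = -66.36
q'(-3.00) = 80.24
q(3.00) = 93.96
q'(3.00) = 95.24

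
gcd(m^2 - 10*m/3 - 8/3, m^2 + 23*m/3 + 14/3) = m + 2/3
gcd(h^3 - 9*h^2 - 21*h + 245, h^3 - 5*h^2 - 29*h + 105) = h^2 - 2*h - 35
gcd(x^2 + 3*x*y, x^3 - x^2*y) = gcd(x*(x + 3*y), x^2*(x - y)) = x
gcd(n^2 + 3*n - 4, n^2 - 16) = n + 4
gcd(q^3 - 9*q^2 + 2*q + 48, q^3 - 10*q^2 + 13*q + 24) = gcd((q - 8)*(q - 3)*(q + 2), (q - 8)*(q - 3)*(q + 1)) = q^2 - 11*q + 24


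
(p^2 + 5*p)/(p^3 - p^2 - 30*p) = 1/(p - 6)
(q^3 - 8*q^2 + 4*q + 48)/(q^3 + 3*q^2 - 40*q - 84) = (q - 4)/(q + 7)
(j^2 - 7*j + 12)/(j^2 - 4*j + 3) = (j - 4)/(j - 1)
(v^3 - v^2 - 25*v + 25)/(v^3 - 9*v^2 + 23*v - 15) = (v + 5)/(v - 3)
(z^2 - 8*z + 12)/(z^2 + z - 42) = (z - 2)/(z + 7)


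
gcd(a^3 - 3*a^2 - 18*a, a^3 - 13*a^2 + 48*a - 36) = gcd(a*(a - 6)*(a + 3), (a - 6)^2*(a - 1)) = a - 6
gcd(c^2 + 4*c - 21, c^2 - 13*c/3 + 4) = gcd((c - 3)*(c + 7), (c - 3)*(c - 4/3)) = c - 3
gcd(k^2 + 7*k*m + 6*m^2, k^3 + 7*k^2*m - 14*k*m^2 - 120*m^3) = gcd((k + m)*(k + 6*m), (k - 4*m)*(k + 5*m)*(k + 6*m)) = k + 6*m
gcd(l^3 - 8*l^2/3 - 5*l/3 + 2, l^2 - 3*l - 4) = l + 1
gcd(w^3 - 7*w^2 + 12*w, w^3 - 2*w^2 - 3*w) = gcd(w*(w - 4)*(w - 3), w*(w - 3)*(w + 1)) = w^2 - 3*w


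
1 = 1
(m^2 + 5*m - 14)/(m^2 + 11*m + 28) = (m - 2)/(m + 4)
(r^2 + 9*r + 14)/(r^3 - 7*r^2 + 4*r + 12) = (r^2 + 9*r + 14)/(r^3 - 7*r^2 + 4*r + 12)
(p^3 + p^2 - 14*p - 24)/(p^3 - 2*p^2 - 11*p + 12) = (p + 2)/(p - 1)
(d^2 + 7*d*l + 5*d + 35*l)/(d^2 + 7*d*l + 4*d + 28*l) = (d + 5)/(d + 4)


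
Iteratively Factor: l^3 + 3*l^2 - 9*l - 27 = (l + 3)*(l^2 - 9) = (l - 3)*(l + 3)*(l + 3)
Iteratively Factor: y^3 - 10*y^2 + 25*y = (y - 5)*(y^2 - 5*y) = (y - 5)^2*(y)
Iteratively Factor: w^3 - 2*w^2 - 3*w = (w)*(w^2 - 2*w - 3) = w*(w + 1)*(w - 3)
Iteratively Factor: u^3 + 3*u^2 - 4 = (u + 2)*(u^2 + u - 2) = (u - 1)*(u + 2)*(u + 2)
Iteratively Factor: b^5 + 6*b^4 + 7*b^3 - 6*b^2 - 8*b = (b + 2)*(b^4 + 4*b^3 - b^2 - 4*b) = (b + 1)*(b + 2)*(b^3 + 3*b^2 - 4*b) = (b - 1)*(b + 1)*(b + 2)*(b^2 + 4*b) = (b - 1)*(b + 1)*(b + 2)*(b + 4)*(b)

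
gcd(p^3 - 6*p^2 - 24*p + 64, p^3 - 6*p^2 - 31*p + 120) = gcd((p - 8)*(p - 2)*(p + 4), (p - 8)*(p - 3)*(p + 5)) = p - 8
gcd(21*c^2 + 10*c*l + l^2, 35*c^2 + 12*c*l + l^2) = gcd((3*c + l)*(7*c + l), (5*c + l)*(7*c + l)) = 7*c + l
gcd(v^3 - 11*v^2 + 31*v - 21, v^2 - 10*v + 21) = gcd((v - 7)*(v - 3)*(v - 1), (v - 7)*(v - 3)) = v^2 - 10*v + 21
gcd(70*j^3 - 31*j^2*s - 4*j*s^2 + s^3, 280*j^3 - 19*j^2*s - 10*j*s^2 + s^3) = -35*j^2 - 2*j*s + s^2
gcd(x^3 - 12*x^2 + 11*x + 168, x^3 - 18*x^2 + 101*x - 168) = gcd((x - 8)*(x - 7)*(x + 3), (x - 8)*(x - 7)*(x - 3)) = x^2 - 15*x + 56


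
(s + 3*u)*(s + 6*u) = s^2 + 9*s*u + 18*u^2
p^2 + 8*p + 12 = (p + 2)*(p + 6)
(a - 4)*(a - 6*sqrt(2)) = a^2 - 6*sqrt(2)*a - 4*a + 24*sqrt(2)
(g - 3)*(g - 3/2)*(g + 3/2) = g^3 - 3*g^2 - 9*g/4 + 27/4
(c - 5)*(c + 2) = c^2 - 3*c - 10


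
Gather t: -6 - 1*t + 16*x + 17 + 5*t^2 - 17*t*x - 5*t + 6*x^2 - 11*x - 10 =5*t^2 + t*(-17*x - 6) + 6*x^2 + 5*x + 1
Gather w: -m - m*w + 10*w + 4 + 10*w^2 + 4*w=-m + 10*w^2 + w*(14 - m) + 4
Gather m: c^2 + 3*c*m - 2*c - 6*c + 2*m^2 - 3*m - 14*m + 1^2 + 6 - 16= c^2 - 8*c + 2*m^2 + m*(3*c - 17) - 9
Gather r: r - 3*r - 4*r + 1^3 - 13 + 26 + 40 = 54 - 6*r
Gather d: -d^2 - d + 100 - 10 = -d^2 - d + 90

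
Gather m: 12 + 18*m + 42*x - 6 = 18*m + 42*x + 6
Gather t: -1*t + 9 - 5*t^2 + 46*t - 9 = -5*t^2 + 45*t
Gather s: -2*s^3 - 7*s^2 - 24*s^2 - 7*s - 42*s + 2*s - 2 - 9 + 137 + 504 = -2*s^3 - 31*s^2 - 47*s + 630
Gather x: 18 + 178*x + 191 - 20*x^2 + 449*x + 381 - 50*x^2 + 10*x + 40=-70*x^2 + 637*x + 630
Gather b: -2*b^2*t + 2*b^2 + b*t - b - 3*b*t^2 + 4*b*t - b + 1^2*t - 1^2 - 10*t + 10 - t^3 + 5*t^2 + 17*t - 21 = b^2*(2 - 2*t) + b*(-3*t^2 + 5*t - 2) - t^3 + 5*t^2 + 8*t - 12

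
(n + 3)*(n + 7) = n^2 + 10*n + 21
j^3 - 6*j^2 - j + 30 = (j - 5)*(j - 3)*(j + 2)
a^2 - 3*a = a*(a - 3)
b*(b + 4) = b^2 + 4*b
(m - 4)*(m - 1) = m^2 - 5*m + 4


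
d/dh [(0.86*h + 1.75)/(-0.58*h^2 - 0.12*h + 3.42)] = (0.4988*h^2 + 2.03*h + 3.1512)/(0.3364*h^4 + 0.1392*h^3 - 3.9528*h^2 - 0.8208*h + 11.6964)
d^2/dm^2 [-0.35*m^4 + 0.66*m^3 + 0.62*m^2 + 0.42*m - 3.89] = -4.2*m^2 + 3.96*m + 1.24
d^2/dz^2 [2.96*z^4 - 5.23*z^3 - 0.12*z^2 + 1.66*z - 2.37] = 35.52*z^2 - 31.38*z - 0.24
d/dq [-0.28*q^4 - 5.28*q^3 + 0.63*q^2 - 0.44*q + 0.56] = -1.12*q^3 - 15.84*q^2 + 1.26*q - 0.44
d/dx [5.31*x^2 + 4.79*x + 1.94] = 10.62*x + 4.79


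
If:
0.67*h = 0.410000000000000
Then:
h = 0.61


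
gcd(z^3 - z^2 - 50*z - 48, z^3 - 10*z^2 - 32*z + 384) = z^2 - 2*z - 48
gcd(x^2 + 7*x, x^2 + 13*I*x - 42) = 1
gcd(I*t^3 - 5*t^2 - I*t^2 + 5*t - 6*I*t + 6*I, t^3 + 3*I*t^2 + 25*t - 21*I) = 1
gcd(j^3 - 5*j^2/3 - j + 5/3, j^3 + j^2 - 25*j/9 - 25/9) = j^2 - 2*j/3 - 5/3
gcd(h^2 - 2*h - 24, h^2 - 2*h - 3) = 1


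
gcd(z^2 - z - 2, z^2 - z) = 1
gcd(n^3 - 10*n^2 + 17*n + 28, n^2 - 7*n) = n - 7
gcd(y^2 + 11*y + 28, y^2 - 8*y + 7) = 1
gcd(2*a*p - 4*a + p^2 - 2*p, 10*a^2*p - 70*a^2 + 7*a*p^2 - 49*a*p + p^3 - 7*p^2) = 2*a + p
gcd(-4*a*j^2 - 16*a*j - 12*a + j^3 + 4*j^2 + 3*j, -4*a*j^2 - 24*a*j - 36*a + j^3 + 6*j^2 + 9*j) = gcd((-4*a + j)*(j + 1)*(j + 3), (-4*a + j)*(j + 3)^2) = 4*a*j + 12*a - j^2 - 3*j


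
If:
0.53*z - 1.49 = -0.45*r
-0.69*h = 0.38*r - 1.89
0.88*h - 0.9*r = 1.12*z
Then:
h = 3.68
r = -1.70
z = 4.26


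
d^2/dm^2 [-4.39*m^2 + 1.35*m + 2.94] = -8.78000000000000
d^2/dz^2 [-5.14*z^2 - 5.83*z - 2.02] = -10.2800000000000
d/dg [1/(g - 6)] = -1/(g - 6)^2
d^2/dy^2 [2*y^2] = 4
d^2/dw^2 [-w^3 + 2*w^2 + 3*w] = 4 - 6*w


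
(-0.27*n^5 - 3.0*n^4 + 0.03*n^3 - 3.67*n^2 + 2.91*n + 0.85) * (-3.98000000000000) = 1.0746*n^5 + 11.94*n^4 - 0.1194*n^3 + 14.6066*n^2 - 11.5818*n - 3.383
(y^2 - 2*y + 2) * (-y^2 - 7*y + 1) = -y^4 - 5*y^3 + 13*y^2 - 16*y + 2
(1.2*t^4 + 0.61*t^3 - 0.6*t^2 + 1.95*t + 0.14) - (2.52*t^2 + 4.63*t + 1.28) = 1.2*t^4 + 0.61*t^3 - 3.12*t^2 - 2.68*t - 1.14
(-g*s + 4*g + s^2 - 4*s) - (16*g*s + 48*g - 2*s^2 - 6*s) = -17*g*s - 44*g + 3*s^2 + 2*s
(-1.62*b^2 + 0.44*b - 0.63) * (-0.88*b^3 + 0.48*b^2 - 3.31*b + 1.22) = 1.4256*b^5 - 1.1648*b^4 + 6.1278*b^3 - 3.7352*b^2 + 2.6221*b - 0.7686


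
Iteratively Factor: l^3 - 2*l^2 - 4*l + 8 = (l - 2)*(l^2 - 4) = (l - 2)*(l + 2)*(l - 2)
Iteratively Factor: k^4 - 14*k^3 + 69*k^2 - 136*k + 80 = (k - 5)*(k^3 - 9*k^2 + 24*k - 16) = (k - 5)*(k - 4)*(k^2 - 5*k + 4) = (k - 5)*(k - 4)*(k - 1)*(k - 4)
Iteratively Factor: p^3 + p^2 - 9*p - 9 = (p + 1)*(p^2 - 9) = (p - 3)*(p + 1)*(p + 3)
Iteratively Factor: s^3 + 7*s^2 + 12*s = (s + 4)*(s^2 + 3*s) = (s + 3)*(s + 4)*(s)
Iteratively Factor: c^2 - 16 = (c - 4)*(c + 4)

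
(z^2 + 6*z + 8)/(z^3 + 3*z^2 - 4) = (z + 4)/(z^2 + z - 2)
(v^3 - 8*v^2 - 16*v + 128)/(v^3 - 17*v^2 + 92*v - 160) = (v + 4)/(v - 5)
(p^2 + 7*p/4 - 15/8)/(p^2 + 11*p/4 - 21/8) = (2*p + 5)/(2*p + 7)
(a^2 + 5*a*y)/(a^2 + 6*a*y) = (a + 5*y)/(a + 6*y)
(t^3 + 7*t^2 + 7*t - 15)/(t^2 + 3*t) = t + 4 - 5/t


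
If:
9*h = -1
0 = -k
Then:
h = -1/9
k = 0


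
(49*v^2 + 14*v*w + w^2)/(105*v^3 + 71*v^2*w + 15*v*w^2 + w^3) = (7*v + w)/(15*v^2 + 8*v*w + w^2)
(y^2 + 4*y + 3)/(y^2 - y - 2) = (y + 3)/(y - 2)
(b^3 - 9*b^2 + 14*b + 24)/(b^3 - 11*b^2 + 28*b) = (b^2 - 5*b - 6)/(b*(b - 7))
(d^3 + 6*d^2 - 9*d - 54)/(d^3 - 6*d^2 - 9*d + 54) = (d + 6)/(d - 6)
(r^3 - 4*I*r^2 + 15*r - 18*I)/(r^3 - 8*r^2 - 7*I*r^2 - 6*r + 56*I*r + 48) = (r + 3*I)/(r - 8)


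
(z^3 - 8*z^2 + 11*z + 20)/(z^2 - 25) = (z^2 - 3*z - 4)/(z + 5)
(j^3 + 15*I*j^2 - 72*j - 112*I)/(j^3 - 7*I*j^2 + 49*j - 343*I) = (j^2 + 8*I*j - 16)/(j^2 - 14*I*j - 49)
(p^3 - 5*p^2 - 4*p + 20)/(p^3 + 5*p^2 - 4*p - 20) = (p - 5)/(p + 5)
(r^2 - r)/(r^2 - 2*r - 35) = r*(1 - r)/(-r^2 + 2*r + 35)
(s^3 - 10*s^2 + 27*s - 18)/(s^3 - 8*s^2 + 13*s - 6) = (s - 3)/(s - 1)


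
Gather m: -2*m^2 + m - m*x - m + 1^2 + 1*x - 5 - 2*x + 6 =-2*m^2 - m*x - x + 2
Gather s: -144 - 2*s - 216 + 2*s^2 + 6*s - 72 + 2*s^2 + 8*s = 4*s^2 + 12*s - 432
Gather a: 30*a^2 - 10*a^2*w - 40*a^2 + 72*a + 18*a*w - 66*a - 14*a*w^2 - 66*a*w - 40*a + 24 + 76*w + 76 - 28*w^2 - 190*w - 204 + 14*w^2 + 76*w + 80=a^2*(-10*w - 10) + a*(-14*w^2 - 48*w - 34) - 14*w^2 - 38*w - 24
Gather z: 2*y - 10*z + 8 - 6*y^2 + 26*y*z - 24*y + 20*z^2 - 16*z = -6*y^2 - 22*y + 20*z^2 + z*(26*y - 26) + 8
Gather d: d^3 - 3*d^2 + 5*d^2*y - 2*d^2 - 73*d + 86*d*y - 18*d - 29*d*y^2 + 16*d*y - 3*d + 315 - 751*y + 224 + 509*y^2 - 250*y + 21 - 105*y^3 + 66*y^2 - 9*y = d^3 + d^2*(5*y - 5) + d*(-29*y^2 + 102*y - 94) - 105*y^3 + 575*y^2 - 1010*y + 560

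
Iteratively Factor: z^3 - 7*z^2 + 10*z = (z - 5)*(z^2 - 2*z) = z*(z - 5)*(z - 2)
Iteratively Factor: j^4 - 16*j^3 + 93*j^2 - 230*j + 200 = (j - 5)*(j^3 - 11*j^2 + 38*j - 40) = (j - 5)*(j - 2)*(j^2 - 9*j + 20) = (j - 5)^2*(j - 2)*(j - 4)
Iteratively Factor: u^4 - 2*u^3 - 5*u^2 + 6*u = (u - 1)*(u^3 - u^2 - 6*u) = u*(u - 1)*(u^2 - u - 6) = u*(u - 1)*(u + 2)*(u - 3)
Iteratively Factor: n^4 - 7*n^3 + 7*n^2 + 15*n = (n - 5)*(n^3 - 2*n^2 - 3*n) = (n - 5)*(n + 1)*(n^2 - 3*n) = (n - 5)*(n - 3)*(n + 1)*(n)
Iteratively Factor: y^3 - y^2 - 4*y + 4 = (y + 2)*(y^2 - 3*y + 2) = (y - 1)*(y + 2)*(y - 2)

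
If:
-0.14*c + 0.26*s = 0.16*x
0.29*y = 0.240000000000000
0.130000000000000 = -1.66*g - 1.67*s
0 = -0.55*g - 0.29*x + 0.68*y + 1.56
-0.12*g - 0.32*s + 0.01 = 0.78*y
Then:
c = -7.52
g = 3.08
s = -3.14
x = 1.47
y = 0.83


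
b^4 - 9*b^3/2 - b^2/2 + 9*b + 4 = (b - 4)*(b - 2)*(b + 1/2)*(b + 1)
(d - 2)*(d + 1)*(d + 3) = d^3 + 2*d^2 - 5*d - 6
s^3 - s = s*(s - 1)*(s + 1)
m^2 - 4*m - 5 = (m - 5)*(m + 1)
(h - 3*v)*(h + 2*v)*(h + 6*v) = h^3 + 5*h^2*v - 12*h*v^2 - 36*v^3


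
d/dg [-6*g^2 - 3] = -12*g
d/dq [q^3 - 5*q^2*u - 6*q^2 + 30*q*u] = 3*q^2 - 10*q*u - 12*q + 30*u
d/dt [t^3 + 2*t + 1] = 3*t^2 + 2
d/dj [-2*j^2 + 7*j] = 7 - 4*j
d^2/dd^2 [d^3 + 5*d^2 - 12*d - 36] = 6*d + 10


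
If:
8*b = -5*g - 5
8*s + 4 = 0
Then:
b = -5*g/8 - 5/8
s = -1/2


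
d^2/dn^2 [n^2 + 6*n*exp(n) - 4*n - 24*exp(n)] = 6*n*exp(n) - 12*exp(n) + 2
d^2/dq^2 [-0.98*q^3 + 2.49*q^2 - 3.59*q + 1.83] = 4.98 - 5.88*q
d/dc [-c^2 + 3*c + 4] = 3 - 2*c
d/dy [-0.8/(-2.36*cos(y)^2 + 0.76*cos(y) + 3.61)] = (3.776*cos(y) - 0.608)*sin(y)/(-2.36*cos(y)^2 + 0.76*cos(y) + 3.61)^2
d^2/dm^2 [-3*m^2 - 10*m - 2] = -6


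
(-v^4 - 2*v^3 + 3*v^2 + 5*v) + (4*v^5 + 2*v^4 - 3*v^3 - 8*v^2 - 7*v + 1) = 4*v^5 + v^4 - 5*v^3 - 5*v^2 - 2*v + 1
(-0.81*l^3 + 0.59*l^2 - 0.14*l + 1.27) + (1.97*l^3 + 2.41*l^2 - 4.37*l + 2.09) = 1.16*l^3 + 3.0*l^2 - 4.51*l + 3.36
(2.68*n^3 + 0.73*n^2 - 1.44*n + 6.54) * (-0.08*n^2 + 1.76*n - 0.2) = -0.2144*n^5 + 4.6584*n^4 + 0.864*n^3 - 3.2036*n^2 + 11.7984*n - 1.308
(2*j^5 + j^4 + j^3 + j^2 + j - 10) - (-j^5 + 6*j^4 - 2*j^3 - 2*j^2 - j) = 3*j^5 - 5*j^4 + 3*j^3 + 3*j^2 + 2*j - 10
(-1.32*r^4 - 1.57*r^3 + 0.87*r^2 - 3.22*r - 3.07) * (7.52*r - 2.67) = -9.9264*r^5 - 8.282*r^4 + 10.7343*r^3 - 26.5373*r^2 - 14.489*r + 8.1969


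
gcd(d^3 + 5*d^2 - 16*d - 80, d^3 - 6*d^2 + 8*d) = d - 4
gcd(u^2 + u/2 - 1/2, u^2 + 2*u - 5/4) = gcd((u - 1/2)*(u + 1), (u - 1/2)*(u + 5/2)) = u - 1/2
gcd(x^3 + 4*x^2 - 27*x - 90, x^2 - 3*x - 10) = x - 5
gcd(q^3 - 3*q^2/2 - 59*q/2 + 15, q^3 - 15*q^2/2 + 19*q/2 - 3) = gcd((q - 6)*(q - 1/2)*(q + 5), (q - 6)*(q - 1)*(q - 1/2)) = q^2 - 13*q/2 + 3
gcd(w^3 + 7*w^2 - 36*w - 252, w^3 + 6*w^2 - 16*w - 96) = w + 6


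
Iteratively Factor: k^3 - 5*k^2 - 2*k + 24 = (k - 3)*(k^2 - 2*k - 8) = (k - 3)*(k + 2)*(k - 4)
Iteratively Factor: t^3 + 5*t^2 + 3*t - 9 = (t + 3)*(t^2 + 2*t - 3) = (t + 3)^2*(t - 1)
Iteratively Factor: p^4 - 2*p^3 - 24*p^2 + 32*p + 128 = (p - 4)*(p^3 + 2*p^2 - 16*p - 32) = (p - 4)*(p + 2)*(p^2 - 16) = (p - 4)*(p + 2)*(p + 4)*(p - 4)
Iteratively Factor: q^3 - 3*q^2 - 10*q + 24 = (q - 2)*(q^2 - q - 12) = (q - 2)*(q + 3)*(q - 4)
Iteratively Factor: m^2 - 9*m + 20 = (m - 4)*(m - 5)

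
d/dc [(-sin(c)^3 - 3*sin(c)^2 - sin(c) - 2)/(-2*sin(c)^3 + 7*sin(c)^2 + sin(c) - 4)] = (-13*sin(c)^4 - 6*sin(c)^3 + 4*sin(c)^2 + 52*sin(c) + 6)*cos(c)/(2*sin(c)^3 - 7*sin(c)^2 - sin(c) + 4)^2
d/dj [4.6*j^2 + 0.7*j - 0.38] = 9.2*j + 0.7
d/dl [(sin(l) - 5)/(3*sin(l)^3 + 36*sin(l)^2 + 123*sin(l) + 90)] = (-2*sin(l)^3 + 3*sin(l)^2 + 120*sin(l) + 235)*cos(l)/(3*(sin(l)^3 + 12*sin(l)^2 + 41*sin(l) + 30)^2)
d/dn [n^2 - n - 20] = 2*n - 1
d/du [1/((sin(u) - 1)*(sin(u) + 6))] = -(2*sin(u) + 5)*cos(u)/((sin(u) - 1)^2*(sin(u) + 6)^2)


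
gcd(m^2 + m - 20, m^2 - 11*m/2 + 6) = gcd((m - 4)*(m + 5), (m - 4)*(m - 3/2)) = m - 4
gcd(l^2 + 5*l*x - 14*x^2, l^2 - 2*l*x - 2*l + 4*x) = -l + 2*x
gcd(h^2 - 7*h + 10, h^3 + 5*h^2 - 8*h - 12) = h - 2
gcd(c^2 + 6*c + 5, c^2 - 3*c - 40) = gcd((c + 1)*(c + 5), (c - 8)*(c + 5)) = c + 5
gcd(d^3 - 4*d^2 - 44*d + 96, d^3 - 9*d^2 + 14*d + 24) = 1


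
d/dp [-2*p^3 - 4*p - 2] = -6*p^2 - 4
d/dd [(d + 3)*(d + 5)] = 2*d + 8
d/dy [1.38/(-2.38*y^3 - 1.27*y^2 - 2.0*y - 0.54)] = (9.8532*y^2 + 3.5052*y + 2.76)/(2.38*y^3 + 1.27*y^2 + 2.0*y + 0.54)^2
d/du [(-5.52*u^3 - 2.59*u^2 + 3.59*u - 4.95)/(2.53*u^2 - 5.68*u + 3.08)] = (-13.9656*u^4 + 62.7072*u^3 - 45.3763*u^2 + 9.0926*u - 17.0588)/(6.4009*u^4 - 28.7408*u^3 + 47.8472*u^2 - 34.9888*u + 9.4864)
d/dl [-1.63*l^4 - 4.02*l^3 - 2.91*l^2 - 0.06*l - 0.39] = -6.52*l^3 - 12.06*l^2 - 5.82*l - 0.06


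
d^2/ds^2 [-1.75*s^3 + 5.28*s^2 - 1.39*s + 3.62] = 10.56 - 10.5*s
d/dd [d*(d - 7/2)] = 2*d - 7/2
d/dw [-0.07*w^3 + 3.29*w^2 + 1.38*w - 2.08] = -0.21*w^2 + 6.58*w + 1.38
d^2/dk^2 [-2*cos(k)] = 2*cos(k)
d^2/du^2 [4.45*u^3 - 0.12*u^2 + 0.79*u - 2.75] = 26.7*u - 0.24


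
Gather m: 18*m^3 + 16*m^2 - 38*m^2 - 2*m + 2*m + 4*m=18*m^3 - 22*m^2 + 4*m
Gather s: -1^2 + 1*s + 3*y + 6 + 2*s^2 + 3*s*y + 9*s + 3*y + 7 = 2*s^2 + s*(3*y + 10) + 6*y + 12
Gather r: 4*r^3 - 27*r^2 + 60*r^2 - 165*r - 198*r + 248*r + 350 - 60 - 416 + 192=4*r^3 + 33*r^2 - 115*r + 66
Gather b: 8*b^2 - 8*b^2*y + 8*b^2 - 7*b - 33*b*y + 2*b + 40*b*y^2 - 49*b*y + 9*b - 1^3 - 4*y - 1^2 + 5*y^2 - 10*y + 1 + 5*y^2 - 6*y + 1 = b^2*(16 - 8*y) + b*(40*y^2 - 82*y + 4) + 10*y^2 - 20*y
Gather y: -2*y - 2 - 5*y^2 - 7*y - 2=-5*y^2 - 9*y - 4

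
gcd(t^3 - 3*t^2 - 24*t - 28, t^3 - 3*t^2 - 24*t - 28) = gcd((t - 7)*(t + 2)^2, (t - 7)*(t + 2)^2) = t^3 - 3*t^2 - 24*t - 28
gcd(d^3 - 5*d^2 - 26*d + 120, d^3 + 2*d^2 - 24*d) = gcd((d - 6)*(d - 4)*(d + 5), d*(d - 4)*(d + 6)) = d - 4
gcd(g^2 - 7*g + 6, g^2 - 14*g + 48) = g - 6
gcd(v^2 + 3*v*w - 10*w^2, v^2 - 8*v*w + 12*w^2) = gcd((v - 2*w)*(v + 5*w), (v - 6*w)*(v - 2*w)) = v - 2*w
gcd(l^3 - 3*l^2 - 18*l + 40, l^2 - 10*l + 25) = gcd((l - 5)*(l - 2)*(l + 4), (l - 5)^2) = l - 5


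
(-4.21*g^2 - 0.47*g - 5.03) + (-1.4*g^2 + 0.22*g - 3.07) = -5.61*g^2 - 0.25*g - 8.1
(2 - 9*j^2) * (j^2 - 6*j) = -9*j^4 + 54*j^3 + 2*j^2 - 12*j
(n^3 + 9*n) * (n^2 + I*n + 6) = n^5 + I*n^4 + 15*n^3 + 9*I*n^2 + 54*n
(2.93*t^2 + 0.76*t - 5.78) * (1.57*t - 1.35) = 4.6001*t^3 - 2.7623*t^2 - 10.1006*t + 7.803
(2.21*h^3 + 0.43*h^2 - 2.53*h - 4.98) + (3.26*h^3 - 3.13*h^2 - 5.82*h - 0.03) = 5.47*h^3 - 2.7*h^2 - 8.35*h - 5.01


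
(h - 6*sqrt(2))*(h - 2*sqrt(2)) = h^2 - 8*sqrt(2)*h + 24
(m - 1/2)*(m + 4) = m^2 + 7*m/2 - 2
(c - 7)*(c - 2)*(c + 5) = c^3 - 4*c^2 - 31*c + 70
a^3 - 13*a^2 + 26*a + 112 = (a - 8)*(a - 7)*(a + 2)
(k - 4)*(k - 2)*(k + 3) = k^3 - 3*k^2 - 10*k + 24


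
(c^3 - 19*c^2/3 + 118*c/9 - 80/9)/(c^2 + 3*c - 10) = (9*c^2 - 39*c + 40)/(9*(c + 5))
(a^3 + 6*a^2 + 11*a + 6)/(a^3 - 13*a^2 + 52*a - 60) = (a^3 + 6*a^2 + 11*a + 6)/(a^3 - 13*a^2 + 52*a - 60)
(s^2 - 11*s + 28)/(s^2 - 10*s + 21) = (s - 4)/(s - 3)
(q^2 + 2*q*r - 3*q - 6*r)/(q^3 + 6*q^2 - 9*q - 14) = (q^2 + 2*q*r - 3*q - 6*r)/(q^3 + 6*q^2 - 9*q - 14)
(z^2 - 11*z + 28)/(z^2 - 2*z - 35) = (z - 4)/(z + 5)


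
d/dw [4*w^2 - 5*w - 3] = 8*w - 5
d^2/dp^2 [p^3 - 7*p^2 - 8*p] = 6*p - 14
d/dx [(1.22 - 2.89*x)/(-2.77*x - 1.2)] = (18.967298*x + 8.21688)/(2.77*x + 1.2)^3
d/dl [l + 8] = 1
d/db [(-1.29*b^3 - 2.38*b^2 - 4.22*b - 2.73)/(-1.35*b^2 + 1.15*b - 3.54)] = (1.7415*b^4 - 2.967*b^3 + 5.2658*b^2 + 9.4794*b + 18.0783)/(1.8225*b^4 - 3.105*b^3 + 10.8805*b^2 - 8.142*b + 12.5316)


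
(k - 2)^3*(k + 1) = k^4 - 5*k^3 + 6*k^2 + 4*k - 8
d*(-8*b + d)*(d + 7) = -8*b*d^2 - 56*b*d + d^3 + 7*d^2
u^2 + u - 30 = (u - 5)*(u + 6)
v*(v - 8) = v^2 - 8*v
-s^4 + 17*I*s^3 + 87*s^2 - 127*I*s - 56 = (s - 8*I)*(s - 7*I)*(I*s + 1)^2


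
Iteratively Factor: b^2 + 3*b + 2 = (b + 1)*(b + 2)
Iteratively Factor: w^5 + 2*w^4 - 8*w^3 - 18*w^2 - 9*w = (w)*(w^4 + 2*w^3 - 8*w^2 - 18*w - 9) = w*(w + 1)*(w^3 + w^2 - 9*w - 9) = w*(w + 1)*(w + 3)*(w^2 - 2*w - 3) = w*(w - 3)*(w + 1)*(w + 3)*(w + 1)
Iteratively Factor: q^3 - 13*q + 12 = (q - 1)*(q^2 + q - 12) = (q - 3)*(q - 1)*(q + 4)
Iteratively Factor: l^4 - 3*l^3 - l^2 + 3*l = (l - 3)*(l^3 - l) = l*(l - 3)*(l^2 - 1) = l*(l - 3)*(l - 1)*(l + 1)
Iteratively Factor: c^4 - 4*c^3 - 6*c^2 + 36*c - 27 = (c - 1)*(c^3 - 3*c^2 - 9*c + 27) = (c - 1)*(c + 3)*(c^2 - 6*c + 9) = (c - 3)*(c - 1)*(c + 3)*(c - 3)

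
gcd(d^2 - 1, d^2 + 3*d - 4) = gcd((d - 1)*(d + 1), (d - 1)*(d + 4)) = d - 1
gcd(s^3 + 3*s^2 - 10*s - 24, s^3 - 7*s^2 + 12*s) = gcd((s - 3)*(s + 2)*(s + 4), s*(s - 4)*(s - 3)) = s - 3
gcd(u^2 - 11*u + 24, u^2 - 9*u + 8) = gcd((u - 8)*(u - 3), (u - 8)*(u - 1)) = u - 8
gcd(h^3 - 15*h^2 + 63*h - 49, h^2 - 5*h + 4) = h - 1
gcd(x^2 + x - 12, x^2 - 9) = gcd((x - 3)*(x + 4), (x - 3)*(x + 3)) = x - 3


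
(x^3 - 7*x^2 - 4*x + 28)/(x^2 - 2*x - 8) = (x^2 - 9*x + 14)/(x - 4)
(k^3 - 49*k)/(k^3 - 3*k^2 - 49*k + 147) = k/(k - 3)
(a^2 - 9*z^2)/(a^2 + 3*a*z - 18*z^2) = (a + 3*z)/(a + 6*z)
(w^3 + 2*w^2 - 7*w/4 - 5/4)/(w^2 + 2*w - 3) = (w^2 + 3*w + 5/4)/(w + 3)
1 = 1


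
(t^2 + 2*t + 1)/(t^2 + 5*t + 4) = (t + 1)/(t + 4)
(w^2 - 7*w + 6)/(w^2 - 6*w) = (w - 1)/w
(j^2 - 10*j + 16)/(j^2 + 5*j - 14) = (j - 8)/(j + 7)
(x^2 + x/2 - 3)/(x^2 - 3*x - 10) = (x - 3/2)/(x - 5)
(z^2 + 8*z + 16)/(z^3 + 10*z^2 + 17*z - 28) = (z + 4)/(z^2 + 6*z - 7)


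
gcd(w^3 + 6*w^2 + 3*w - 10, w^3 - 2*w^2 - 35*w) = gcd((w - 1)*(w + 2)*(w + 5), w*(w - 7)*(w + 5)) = w + 5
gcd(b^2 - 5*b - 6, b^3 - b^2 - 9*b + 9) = 1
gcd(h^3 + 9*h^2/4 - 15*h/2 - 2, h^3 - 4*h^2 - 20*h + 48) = h^2 + 2*h - 8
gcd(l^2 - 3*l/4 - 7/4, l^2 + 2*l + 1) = l + 1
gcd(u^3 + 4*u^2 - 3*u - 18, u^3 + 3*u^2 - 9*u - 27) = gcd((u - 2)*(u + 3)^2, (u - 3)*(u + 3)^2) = u^2 + 6*u + 9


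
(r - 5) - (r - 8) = 3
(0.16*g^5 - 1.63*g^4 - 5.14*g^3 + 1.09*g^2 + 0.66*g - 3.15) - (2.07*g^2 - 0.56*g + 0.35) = 0.16*g^5 - 1.63*g^4 - 5.14*g^3 - 0.98*g^2 + 1.22*g - 3.5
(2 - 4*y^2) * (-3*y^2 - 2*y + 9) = 12*y^4 + 8*y^3 - 42*y^2 - 4*y + 18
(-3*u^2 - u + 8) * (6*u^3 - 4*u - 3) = -18*u^5 - 6*u^4 + 60*u^3 + 13*u^2 - 29*u - 24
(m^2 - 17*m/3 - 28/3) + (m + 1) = m^2 - 14*m/3 - 25/3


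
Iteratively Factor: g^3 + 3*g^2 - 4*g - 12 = (g + 3)*(g^2 - 4) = (g - 2)*(g + 3)*(g + 2)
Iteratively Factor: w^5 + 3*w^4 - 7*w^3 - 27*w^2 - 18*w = (w)*(w^4 + 3*w^3 - 7*w^2 - 27*w - 18) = w*(w + 1)*(w^3 + 2*w^2 - 9*w - 18) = w*(w + 1)*(w + 2)*(w^2 - 9) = w*(w - 3)*(w + 1)*(w + 2)*(w + 3)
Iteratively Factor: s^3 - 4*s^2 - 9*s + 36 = (s + 3)*(s^2 - 7*s + 12) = (s - 4)*(s + 3)*(s - 3)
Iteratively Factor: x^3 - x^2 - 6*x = (x)*(x^2 - x - 6) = x*(x + 2)*(x - 3)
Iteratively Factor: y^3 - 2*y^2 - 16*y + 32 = (y - 2)*(y^2 - 16) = (y - 2)*(y + 4)*(y - 4)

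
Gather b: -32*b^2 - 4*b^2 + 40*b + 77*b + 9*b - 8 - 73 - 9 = -36*b^2 + 126*b - 90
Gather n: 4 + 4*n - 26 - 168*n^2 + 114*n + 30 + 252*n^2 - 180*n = 84*n^2 - 62*n + 8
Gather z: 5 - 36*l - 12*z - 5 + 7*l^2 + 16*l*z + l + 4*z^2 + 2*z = 7*l^2 - 35*l + 4*z^2 + z*(16*l - 10)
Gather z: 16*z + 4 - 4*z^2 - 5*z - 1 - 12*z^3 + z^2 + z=-12*z^3 - 3*z^2 + 12*z + 3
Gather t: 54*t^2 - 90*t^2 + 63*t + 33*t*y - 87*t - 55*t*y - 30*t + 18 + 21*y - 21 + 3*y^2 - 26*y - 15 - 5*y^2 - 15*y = -36*t^2 + t*(-22*y - 54) - 2*y^2 - 20*y - 18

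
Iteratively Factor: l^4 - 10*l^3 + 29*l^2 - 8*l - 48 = (l - 4)*(l^3 - 6*l^2 + 5*l + 12) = (l - 4)*(l + 1)*(l^2 - 7*l + 12) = (l - 4)*(l - 3)*(l + 1)*(l - 4)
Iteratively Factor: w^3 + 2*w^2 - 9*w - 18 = (w + 3)*(w^2 - w - 6) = (w + 2)*(w + 3)*(w - 3)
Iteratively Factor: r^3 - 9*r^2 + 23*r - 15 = (r - 5)*(r^2 - 4*r + 3) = (r - 5)*(r - 3)*(r - 1)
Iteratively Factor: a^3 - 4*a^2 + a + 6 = (a - 2)*(a^2 - 2*a - 3) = (a - 3)*(a - 2)*(a + 1)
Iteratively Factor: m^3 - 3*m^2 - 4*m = (m)*(m^2 - 3*m - 4) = m*(m + 1)*(m - 4)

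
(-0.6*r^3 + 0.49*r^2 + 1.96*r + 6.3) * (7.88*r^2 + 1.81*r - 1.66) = -4.728*r^5 + 2.7752*r^4 + 17.3277*r^3 + 52.3782*r^2 + 8.1494*r - 10.458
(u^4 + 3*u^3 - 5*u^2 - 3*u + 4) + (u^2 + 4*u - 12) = u^4 + 3*u^3 - 4*u^2 + u - 8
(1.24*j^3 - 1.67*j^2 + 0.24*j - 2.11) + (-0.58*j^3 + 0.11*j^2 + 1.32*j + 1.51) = 0.66*j^3 - 1.56*j^2 + 1.56*j - 0.6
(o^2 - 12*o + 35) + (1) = o^2 - 12*o + 36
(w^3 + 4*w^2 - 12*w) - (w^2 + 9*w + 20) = w^3 + 3*w^2 - 21*w - 20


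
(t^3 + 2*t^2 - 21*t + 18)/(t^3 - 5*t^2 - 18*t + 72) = (t^2 + 5*t - 6)/(t^2 - 2*t - 24)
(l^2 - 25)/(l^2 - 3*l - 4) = (25 - l^2)/(-l^2 + 3*l + 4)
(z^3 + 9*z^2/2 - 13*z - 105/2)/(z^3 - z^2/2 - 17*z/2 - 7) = (z^2 + 8*z + 15)/(z^2 + 3*z + 2)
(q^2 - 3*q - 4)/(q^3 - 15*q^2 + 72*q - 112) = (q + 1)/(q^2 - 11*q + 28)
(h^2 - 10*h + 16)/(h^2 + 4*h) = (h^2 - 10*h + 16)/(h*(h + 4))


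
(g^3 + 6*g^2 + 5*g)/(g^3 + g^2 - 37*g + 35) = g*(g^2 + 6*g + 5)/(g^3 + g^2 - 37*g + 35)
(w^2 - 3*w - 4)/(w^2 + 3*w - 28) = (w + 1)/(w + 7)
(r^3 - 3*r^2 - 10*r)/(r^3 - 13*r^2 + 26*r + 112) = r*(r - 5)/(r^2 - 15*r + 56)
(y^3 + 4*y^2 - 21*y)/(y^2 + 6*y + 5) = y*(y^2 + 4*y - 21)/(y^2 + 6*y + 5)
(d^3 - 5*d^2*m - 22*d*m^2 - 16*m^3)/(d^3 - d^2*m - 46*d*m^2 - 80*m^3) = (d + m)/(d + 5*m)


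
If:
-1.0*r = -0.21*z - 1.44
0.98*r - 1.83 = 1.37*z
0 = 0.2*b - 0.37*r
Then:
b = 2.52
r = 1.36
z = -0.36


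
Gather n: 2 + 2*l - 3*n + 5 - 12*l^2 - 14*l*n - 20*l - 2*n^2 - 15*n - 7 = -12*l^2 - 18*l - 2*n^2 + n*(-14*l - 18)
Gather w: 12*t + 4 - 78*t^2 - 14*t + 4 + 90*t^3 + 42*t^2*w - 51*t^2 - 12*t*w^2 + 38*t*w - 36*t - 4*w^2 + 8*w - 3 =90*t^3 - 129*t^2 - 38*t + w^2*(-12*t - 4) + w*(42*t^2 + 38*t + 8) + 5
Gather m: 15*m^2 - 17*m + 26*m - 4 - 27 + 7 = 15*m^2 + 9*m - 24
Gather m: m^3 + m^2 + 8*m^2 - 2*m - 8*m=m^3 + 9*m^2 - 10*m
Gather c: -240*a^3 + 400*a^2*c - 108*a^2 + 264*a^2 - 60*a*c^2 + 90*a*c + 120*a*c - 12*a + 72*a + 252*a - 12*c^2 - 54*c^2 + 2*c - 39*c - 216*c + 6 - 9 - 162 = -240*a^3 + 156*a^2 + 312*a + c^2*(-60*a - 66) + c*(400*a^2 + 210*a - 253) - 165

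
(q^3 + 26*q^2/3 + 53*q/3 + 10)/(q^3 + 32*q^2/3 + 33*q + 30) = (q + 1)/(q + 3)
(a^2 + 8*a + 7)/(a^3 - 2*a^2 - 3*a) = (a + 7)/(a*(a - 3))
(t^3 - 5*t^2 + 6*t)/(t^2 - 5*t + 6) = t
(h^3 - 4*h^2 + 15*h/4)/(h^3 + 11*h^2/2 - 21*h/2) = (h - 5/2)/(h + 7)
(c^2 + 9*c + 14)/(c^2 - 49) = (c + 2)/(c - 7)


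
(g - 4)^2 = g^2 - 8*g + 16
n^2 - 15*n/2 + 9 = (n - 6)*(n - 3/2)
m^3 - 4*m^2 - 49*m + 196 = (m - 7)*(m - 4)*(m + 7)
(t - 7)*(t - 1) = t^2 - 8*t + 7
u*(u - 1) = u^2 - u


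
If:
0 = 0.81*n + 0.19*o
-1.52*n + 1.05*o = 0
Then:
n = 0.00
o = 0.00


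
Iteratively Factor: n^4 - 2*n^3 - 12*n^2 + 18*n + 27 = (n - 3)*(n^3 + n^2 - 9*n - 9) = (n - 3)*(n + 3)*(n^2 - 2*n - 3) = (n - 3)*(n + 1)*(n + 3)*(n - 3)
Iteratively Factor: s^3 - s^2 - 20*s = (s - 5)*(s^2 + 4*s) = s*(s - 5)*(s + 4)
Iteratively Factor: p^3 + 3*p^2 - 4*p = (p - 1)*(p^2 + 4*p) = p*(p - 1)*(p + 4)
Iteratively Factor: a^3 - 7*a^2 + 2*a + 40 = (a - 5)*(a^2 - 2*a - 8) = (a - 5)*(a + 2)*(a - 4)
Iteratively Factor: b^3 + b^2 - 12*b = (b)*(b^2 + b - 12) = b*(b + 4)*(b - 3)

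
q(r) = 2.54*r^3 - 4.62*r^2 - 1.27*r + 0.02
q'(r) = 7.62*r^2 - 9.24*r - 1.27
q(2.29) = 3.39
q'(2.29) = 17.53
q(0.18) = -0.34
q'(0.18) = -2.69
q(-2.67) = -77.87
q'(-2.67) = 77.72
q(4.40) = 121.36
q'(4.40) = 105.60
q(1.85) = -2.06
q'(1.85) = 7.72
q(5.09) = 208.82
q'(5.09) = 149.12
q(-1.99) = -35.77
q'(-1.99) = 47.29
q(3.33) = 38.35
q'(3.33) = 52.46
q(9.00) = 1466.03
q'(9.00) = 532.79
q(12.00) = 3708.62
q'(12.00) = 985.13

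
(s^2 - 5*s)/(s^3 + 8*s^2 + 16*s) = (s - 5)/(s^2 + 8*s + 16)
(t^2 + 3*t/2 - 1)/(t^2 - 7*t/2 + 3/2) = (t + 2)/(t - 3)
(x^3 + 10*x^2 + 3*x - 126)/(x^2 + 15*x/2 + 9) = 2*(x^2 + 4*x - 21)/(2*x + 3)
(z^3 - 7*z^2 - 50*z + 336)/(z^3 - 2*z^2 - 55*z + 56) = (z - 6)/(z - 1)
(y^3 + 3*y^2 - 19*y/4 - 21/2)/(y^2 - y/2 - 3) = y + 7/2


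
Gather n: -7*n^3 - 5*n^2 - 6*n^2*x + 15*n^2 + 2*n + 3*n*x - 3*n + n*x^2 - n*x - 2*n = -7*n^3 + n^2*(10 - 6*x) + n*(x^2 + 2*x - 3)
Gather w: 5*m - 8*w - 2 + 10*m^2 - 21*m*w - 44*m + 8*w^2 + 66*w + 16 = 10*m^2 - 39*m + 8*w^2 + w*(58 - 21*m) + 14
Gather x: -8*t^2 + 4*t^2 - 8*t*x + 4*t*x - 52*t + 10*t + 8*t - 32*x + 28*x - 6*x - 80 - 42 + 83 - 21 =-4*t^2 - 34*t + x*(-4*t - 10) - 60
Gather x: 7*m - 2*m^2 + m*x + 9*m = -2*m^2 + m*x + 16*m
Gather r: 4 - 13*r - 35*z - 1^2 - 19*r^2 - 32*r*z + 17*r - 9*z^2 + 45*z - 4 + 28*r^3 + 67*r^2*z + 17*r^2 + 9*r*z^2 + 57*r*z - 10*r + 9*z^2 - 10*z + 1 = 28*r^3 + r^2*(67*z - 2) + r*(9*z^2 + 25*z - 6)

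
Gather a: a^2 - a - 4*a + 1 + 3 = a^2 - 5*a + 4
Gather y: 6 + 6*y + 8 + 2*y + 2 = 8*y + 16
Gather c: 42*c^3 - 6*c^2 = 42*c^3 - 6*c^2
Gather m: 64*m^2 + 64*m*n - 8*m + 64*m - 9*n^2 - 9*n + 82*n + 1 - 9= 64*m^2 + m*(64*n + 56) - 9*n^2 + 73*n - 8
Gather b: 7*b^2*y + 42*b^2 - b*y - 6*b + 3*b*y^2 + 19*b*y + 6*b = b^2*(7*y + 42) + b*(3*y^2 + 18*y)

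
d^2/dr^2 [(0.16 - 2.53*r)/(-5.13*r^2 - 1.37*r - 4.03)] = ((2.53*r - 0.16)*(10.26*r + 1.37)*(20.52*r + 2.74) - (77.8734*r + 5.2906)*(5.13*r^2 + 1.37*r + 4.03))/(5.13*r^2 + 1.37*r + 4.03)^3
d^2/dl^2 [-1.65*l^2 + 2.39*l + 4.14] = -3.30000000000000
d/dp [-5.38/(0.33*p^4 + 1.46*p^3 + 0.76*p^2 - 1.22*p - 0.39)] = (7.1016*p^3 + 23.5644*p^2 + 8.1776*p - 6.5636)/(0.33*p^4 + 1.46*p^3 + 0.76*p^2 - 1.22*p - 0.39)^2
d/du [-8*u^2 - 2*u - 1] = -16*u - 2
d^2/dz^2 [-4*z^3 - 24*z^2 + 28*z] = -24*z - 48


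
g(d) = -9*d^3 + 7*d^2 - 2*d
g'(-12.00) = -4058.00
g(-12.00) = 16584.00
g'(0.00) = -2.00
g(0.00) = 0.00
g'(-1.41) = -75.42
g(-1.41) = 41.97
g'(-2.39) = -189.69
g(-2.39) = 167.63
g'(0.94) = -12.70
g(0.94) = -3.17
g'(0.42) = -0.88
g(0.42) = -0.27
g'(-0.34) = -9.88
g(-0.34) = 1.84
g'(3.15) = -225.81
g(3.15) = -218.15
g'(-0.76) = -28.24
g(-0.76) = 9.51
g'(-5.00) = -747.00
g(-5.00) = 1310.00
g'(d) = -27*d^2 + 14*d - 2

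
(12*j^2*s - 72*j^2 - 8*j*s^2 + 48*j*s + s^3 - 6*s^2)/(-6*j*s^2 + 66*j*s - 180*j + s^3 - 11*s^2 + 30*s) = (-2*j + s)/(s - 5)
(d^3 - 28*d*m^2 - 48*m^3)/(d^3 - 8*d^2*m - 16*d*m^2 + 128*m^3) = (d^2 - 4*d*m - 12*m^2)/(d^2 - 12*d*m + 32*m^2)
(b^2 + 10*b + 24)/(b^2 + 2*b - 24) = (b + 4)/(b - 4)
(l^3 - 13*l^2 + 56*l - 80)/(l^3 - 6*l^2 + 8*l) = (l^2 - 9*l + 20)/(l*(l - 2))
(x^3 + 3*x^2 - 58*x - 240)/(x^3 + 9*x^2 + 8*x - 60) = (x - 8)/(x - 2)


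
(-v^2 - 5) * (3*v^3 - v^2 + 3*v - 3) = -3*v^5 + v^4 - 18*v^3 + 8*v^2 - 15*v + 15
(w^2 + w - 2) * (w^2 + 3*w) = w^4 + 4*w^3 + w^2 - 6*w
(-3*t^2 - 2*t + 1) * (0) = 0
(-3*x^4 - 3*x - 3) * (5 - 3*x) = 9*x^5 - 15*x^4 + 9*x^2 - 6*x - 15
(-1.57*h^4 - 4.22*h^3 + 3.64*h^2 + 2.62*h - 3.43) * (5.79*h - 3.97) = -9.0903*h^5 - 18.2009*h^4 + 37.829*h^3 + 0.718999999999999*h^2 - 30.2611*h + 13.6171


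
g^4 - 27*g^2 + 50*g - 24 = (g - 4)*(g - 1)^2*(g + 6)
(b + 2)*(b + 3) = b^2 + 5*b + 6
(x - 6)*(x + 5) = x^2 - x - 30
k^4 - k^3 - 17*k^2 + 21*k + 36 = (k - 3)^2*(k + 1)*(k + 4)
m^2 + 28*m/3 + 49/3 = (m + 7/3)*(m + 7)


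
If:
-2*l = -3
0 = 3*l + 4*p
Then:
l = 3/2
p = -9/8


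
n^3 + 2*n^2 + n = n*(n + 1)^2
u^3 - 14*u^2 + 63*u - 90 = (u - 6)*(u - 5)*(u - 3)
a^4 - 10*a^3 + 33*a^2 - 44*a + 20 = (a - 5)*(a - 2)^2*(a - 1)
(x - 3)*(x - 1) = x^2 - 4*x + 3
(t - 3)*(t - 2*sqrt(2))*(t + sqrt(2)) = t^3 - 3*t^2 - sqrt(2)*t^2 - 4*t + 3*sqrt(2)*t + 12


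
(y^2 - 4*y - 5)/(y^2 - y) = (y^2 - 4*y - 5)/(y*(y - 1))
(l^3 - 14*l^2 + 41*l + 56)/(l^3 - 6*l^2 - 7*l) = (l - 8)/l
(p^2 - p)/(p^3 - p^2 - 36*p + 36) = p/(p^2 - 36)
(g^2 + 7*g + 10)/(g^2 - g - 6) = (g + 5)/(g - 3)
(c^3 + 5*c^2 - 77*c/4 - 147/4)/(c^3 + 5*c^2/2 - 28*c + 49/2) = (c + 3/2)/(c - 1)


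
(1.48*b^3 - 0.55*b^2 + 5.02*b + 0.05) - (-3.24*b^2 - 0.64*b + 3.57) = 1.48*b^3 + 2.69*b^2 + 5.66*b - 3.52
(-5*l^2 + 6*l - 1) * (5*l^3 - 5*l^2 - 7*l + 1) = -25*l^5 + 55*l^4 - 42*l^2 + 13*l - 1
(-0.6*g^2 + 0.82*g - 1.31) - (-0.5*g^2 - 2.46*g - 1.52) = -0.1*g^2 + 3.28*g + 0.21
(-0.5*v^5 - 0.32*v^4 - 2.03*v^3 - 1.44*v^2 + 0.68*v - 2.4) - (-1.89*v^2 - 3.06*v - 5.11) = -0.5*v^5 - 0.32*v^4 - 2.03*v^3 + 0.45*v^2 + 3.74*v + 2.71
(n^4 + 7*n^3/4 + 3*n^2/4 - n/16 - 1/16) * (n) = n^5 + 7*n^4/4 + 3*n^3/4 - n^2/16 - n/16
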